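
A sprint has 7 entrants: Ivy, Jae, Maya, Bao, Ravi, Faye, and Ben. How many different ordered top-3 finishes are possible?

210

There are 7 choices for 1st place, 6 for 2nd, and 5 for 3rd.
That gives 7 × 6 × 5 = 210.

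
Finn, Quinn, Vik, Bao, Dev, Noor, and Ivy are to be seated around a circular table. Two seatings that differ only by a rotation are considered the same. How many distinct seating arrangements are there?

Fix one person's seat to break rotational symmetry; the remaining 6 people can be arranged in (6)! = 720 ways.

720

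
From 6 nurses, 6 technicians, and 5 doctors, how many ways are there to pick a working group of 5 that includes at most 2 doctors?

5467

Split by how many doctors are chosen (0 through 2).
Sum: C(5,0)·C(12,5) + C(5,1)·C(12,4) + C(5,2)·C(12,3) = 792 + 2475 + 2200 = 5467.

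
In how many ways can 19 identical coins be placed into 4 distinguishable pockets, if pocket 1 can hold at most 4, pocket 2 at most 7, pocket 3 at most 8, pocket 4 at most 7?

110

Ignoring the caps, the number of non-negative solutions to x_1+…+x_4 = 19 is C(22,3) = 1540.
Subtract solutions that violate a single cap (substitute x_i' = x_i − (cap_i+1)): x_1 ≥ 5 gives C(17,3) = 680; x_2 ≥ 8 gives C(14,3) = 364; x_3 ≥ 9 gives C(13,3) = 286; x_4 ≥ 8 gives C(14,3) = 364. Together 1694.
Add back pairs where two caps are both exceeded: 84 + 56 + 84 + 10 + 20 + 10 = 264.
By inclusion–exclusion the count is 1540 − 1694 + 264 = 110.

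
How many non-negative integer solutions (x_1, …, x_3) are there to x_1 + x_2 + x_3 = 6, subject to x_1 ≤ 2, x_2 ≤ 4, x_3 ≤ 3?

9

By stars and bars, unrestricted non-negative solutions to x_1+…+x_3 = 6 number C(6+2,2) = 28.
Subtract solutions that violate a single cap (substitute x_i' = x_i − (cap_i+1)): x_1 ≥ 3 gives C(5,2) = 10; x_2 ≥ 5 gives C(3,2) = 3; x_3 ≥ 4 gives C(4,2) = 6. Together 19.
No two caps can be exceeded simultaneously, so the pair terms are all 0.
By inclusion–exclusion the count is 28 − 19 + 0 = 9.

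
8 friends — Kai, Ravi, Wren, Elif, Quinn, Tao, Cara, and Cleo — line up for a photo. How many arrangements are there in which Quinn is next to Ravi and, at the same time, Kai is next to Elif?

Treat {Quinn,Ravi} as one block (2 orders) and {Kai,Elif} as another (2 orders).
That leaves 6 units to arrange: 2 × 2 × 6! = 4 × 720 = 2880.

2880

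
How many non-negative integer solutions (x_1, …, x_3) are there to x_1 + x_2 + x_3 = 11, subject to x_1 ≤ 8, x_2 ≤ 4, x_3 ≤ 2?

By stars and bars, unrestricted non-negative solutions to x_1+…+x_3 = 11 number C(11+2,2) = 78.
Subtract solutions that violate a single cap (substitute x_i' = x_i − (cap_i+1)): x_1 ≥ 9 gives C(4,2) = 6; x_2 ≥ 5 gives C(8,2) = 28; x_3 ≥ 3 gives C(10,2) = 45. Together 79.
Add back pairs where two caps are both exceeded: 0 + 0 + 10 = 10.
By inclusion–exclusion the count is 78 − 79 + 10 = 9.

9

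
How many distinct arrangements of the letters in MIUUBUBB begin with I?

140

Fix I in the first position and arrange the remaining 7 letters.
Those 7 letters have B appearing 3 times and U appearing 3 times, giving (7)!/(3!·3!) = 140.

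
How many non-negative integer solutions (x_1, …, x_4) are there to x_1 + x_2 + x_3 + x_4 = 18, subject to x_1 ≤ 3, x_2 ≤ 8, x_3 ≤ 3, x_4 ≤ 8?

Without the upper bounds there are C(21,3) = 1330 ways to split 18 among 4 variables.
Subtract solutions that violate a single cap (substitute x_i' = x_i − (cap_i+1)): x_1 ≥ 4 gives C(17,3) = 680; x_2 ≥ 9 gives C(12,3) = 220; x_3 ≥ 4 gives C(17,3) = 680; x_4 ≥ 9 gives C(12,3) = 220. Together 1800.
Add back pairs where two caps are both exceeded: 56 + 286 + 56 + 56 + 1 + 56 = 511.
Subtract triples: 4 + 0 + 4 + 0 = 8.
By inclusion–exclusion the count is 1330 − 1800 + 511 − 8 = 33.

33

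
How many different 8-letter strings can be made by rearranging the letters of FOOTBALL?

FOOTBALL has 8 letters with L appearing twice and O appearing twice.
Dividing 8! = 40320 by 2!·2! = 4 for the repeated letters gives 10080.

10080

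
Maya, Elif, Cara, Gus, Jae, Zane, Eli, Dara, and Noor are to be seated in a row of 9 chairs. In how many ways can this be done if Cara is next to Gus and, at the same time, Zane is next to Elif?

20160

Treat {Cara,Gus} as one block (2 orders) and {Zane,Elif} as another (2 orders).
That leaves 7 units to arrange: 2 × 2 × 7! = 4 × 5040 = 20160.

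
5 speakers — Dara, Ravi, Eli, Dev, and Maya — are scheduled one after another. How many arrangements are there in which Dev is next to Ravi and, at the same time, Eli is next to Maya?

24

Treat {Dev,Ravi} as one block (2 orders) and {Eli,Maya} as another (2 orders).
That leaves 3 units to arrange: 2 × 2 × 3! = 4 × 6 = 24.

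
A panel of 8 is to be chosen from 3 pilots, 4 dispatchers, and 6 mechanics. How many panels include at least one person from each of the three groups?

Unrestricted: C(13,8) = 1287 ways to pick any 8 of the 13.
Selections missing a whole group: no pilots → C(10,8) = 45; no dispatchers → C(9,8) = 9; no mechanics → C(7,8) = 0.
Add back selections omitting two groups (i.e. drawn from a single group): C(3,8) + C(4,8) + C(6,8) = 0.
By inclusion–exclusion: 1287 − 54 + 0 = 1233.

1233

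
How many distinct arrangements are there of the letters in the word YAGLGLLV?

Letter multiplicities in YAGLGLLV: A×1, G×2, L×3, V×1, Y×1.
The number of distinct arrangements is 8!/(3!·2!) = 40320/12 = 3360.

3360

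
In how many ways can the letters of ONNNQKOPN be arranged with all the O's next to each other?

1680

Treat the 2 copies of O as a single block. The multiset to arrange is then {OO, K, N, N, N, N, P, Q}, 8 items in all.
That gives (8)!/(4!) = 1680 arrangements.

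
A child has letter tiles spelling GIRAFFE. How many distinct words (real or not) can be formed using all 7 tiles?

2520

GIRAFFE has 7 letters with F appearing twice.
So there are 7! / (2!) = 2520 distinguishable arrangements.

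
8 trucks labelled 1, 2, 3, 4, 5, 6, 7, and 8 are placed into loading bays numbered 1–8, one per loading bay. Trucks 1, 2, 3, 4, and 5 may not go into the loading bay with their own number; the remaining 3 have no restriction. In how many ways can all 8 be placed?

21234

Let Aᵢ (for 1 ≤ i ≤ 5) be the placements that put truck i in its forbidden loading bay. Any j of these fix j positions, leaving (8−j)! ways to fill the rest, and there are C(5,j) ways to pick which j.
By inclusion–exclusion, the number of valid placements is Σ_{j=0}^{5} (−1)^j C(5,j)·(8−j)!.
Computing: 40320 − 25200 + 7200 − 1200 + 120 − 6 = 21234.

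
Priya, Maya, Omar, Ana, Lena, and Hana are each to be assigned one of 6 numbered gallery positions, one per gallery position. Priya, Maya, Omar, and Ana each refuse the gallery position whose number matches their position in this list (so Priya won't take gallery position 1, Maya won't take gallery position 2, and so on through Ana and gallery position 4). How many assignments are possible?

362

Let Aᵢ (for 1 ≤ i ≤ 4) be the placements that put person i in their forbidden gallery position. Any j of these fix j positions, leaving (6−j)! ways to fill the rest, and there are C(4,j) ways to pick which j.
By inclusion–exclusion, the number of valid placements is Σ_{j=0}^{4} (−1)^j C(4,j)·(6−j)!.
Computing: 720 − 480 + 144 − 24 + 2 = 362.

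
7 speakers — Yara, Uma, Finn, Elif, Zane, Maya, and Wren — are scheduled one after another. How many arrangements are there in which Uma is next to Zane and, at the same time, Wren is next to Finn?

Treat {Uma,Zane} as one block (2 orders) and {Wren,Finn} as another (2 orders).
That leaves 5 units to arrange: 2 × 2 × 5! = 4 × 120 = 480.

480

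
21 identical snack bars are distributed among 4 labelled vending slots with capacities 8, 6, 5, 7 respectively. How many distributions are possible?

56

Ignoring the caps, the number of non-negative solutions to x_1+…+x_4 = 21 is C(24,3) = 2024.
Subtract solutions that violate a single cap (substitute x_i' = x_i − (cap_i+1)): x_1 ≥ 9 gives C(15,3) = 455; x_2 ≥ 7 gives C(17,3) = 680; x_3 ≥ 6 gives C(18,3) = 816; x_4 ≥ 8 gives C(16,3) = 560. Together 2511.
Add back pairs where two caps are both exceeded: 56 + 84 + 35 + 165 + 84 + 120 = 544.
Subtract triples: 0 + 0 + 0 + 1 = 1.
By inclusion–exclusion the count is 2024 − 2511 + 544 − 1 = 56.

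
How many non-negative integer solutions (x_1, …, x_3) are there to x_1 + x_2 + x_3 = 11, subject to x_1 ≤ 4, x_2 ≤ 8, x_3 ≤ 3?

Ignoring the caps, the number of non-negative solutions to x_1+…+x_3 = 11 is C(13,2) = 78.
Subtract solutions that violate a single cap (substitute x_i' = x_i − (cap_i+1)): x_1 ≥ 5 gives C(8,2) = 28; x_2 ≥ 9 gives C(4,2) = 6; x_3 ≥ 4 gives C(9,2) = 36. Together 70.
Add back pairs where two caps are both exceeded: 0 + 6 + 0 = 6.
By inclusion–exclusion the count is 78 − 70 + 6 = 14.

14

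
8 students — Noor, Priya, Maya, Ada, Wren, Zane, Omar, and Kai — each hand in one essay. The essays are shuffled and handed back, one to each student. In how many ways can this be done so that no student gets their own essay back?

Count assignments avoiding every fixed point. For any j of the 8 students fixed to their own essay, the other 8−j can be arranged in (8−j)! ways.
By inclusion–exclusion this is Σ_{j=0}^{8} (−1)^j C(8,j)·(8−j)!.
Computing: 40320 − 40320 + 20160 − 6720 + 1680 − 336 + 56 − 8 + 1 = 14833.

14833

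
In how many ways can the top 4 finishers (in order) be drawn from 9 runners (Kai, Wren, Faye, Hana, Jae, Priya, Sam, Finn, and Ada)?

3024

This is an ordered selection of 4 from 9: P(9,4).
That gives 9 × 8 × 7 × 6 = 3024.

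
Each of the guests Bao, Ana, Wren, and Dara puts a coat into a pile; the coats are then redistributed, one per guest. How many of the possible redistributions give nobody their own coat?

Let Aᵢ be the assignments in which guest i gets their own coat. We want the size of the complement of A₁∪…∪A_4.
By inclusion–exclusion this is Σ_{j=0}^{4} (−1)^j C(4,j)·(4−j)!.
Computing: 24 − 24 + 12 − 4 + 1 = 9.

9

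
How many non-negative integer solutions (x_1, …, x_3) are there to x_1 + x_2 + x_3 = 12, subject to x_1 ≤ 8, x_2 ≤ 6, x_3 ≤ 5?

32

By stars and bars, unrestricted non-negative solutions to x_1+…+x_3 = 12 number C(12+2,2) = 91.
Subtract solutions that violate a single cap (substitute x_i' = x_i − (cap_i+1)): x_1 ≥ 9 gives C(5,2) = 10; x_2 ≥ 7 gives C(7,2) = 21; x_3 ≥ 6 gives C(8,2) = 28. Together 59.
No two caps can be exceeded simultaneously, so the pair terms are all 0.
By inclusion–exclusion the count is 91 − 59 + 0 = 32.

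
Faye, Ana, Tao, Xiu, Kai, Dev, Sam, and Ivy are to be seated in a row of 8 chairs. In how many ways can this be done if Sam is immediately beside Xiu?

Place the 6 others and the Sam-Xiu pair as 7 objects in a line; the pair has 2 internal arrangements.
So the count is 2·(7)! = 10080.

10080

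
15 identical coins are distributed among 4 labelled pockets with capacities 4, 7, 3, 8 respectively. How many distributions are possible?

By stars and bars, unrestricted non-negative solutions to x_1+…+x_4 = 15 number C(15+3,3) = 816.
Subtract solutions that violate a single cap (substitute x_i' = x_i − (cap_i+1)): x_1 ≥ 5 gives C(13,3) = 286; x_2 ≥ 8 gives C(10,3) = 120; x_3 ≥ 4 gives C(14,3) = 364; x_4 ≥ 9 gives C(9,3) = 84. Together 854.
Add back pairs where two caps are both exceeded: 10 + 84 + 4 + 20 + 0 + 10 = 128.
By inclusion–exclusion the count is 816 − 854 + 128 = 90.

90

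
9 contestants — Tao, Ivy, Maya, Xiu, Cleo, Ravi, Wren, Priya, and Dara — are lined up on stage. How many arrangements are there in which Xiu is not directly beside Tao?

282240

There are 9! = 362880 arrangements in all. If Xiu and Tao are adjacent, merging them into one block gives 2·(8)! = 80640 arrangements.
Complementary counting: 362880 − 80640 = 282240.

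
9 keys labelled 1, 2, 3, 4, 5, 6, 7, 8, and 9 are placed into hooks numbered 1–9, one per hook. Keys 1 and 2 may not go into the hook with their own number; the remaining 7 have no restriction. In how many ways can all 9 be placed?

Let Aᵢ (for i ∈ {1, 2}) be the placements that put key i in its forbidden hook. Any j of these fix j positions, leaving (9−j)! ways to fill the rest, and there are C(2,j) ways to pick which j.
By inclusion–exclusion, the number of valid placements is Σ_{j=0}^{2} (−1)^j C(2,j)·(9−j)!.
Computing: 362880 − 80640 + 5040 = 287280.

287280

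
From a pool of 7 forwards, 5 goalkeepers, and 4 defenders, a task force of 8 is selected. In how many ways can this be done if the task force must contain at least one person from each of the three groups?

12201

With no constraint there are C(16,8) = 12870 possible selections.
Subtract selections that omit an entire group: no forwards → C(9,8) = 9; no goalkeepers → C(11,8) = 165; no defenders → C(12,8) = 495.
Add back selections omitting two groups (i.e. drawn from a single group): C(7,8) + C(5,8) + C(4,8) = 0.
By inclusion–exclusion: 12870 − 669 + 0 = 12201.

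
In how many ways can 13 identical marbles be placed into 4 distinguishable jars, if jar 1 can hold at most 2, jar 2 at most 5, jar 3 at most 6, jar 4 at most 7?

80

Without the upper bounds there are C(16,3) = 560 ways to split 13 among 4 jars.
Subtract solutions that violate a single cap (substitute x_i' = x_i − (cap_i+1)): x_1 ≥ 3 gives C(13,3) = 286; x_2 ≥ 6 gives C(10,3) = 120; x_3 ≥ 7 gives C(9,3) = 84; x_4 ≥ 8 gives C(8,3) = 56. Together 546.
Add back pairs where two caps are both exceeded: 35 + 20 + 10 + 1 + 0 + 0 = 66.
By inclusion–exclusion the count is 560 − 546 + 66 = 80.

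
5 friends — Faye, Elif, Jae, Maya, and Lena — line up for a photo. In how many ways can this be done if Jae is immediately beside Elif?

Glue Jae and Elif into one block (2 internal orders), leaving 4 units to arrange in a row.
So the count is 2·(4)! = 48.

48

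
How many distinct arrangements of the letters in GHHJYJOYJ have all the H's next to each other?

Treat the 2 copies of H as a single block. The multiset to arrange is then {HH, G, J, J, J, O, Y, Y}, 8 items in all.
That gives (8)!/(3!·2!) = 3360 arrangements.

3360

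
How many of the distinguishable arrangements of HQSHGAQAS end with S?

With the last slot taken by S, it remains to arrange the other 8 letters (HQHGAQAS).
Those 8 letters have A appearing twice, H appearing twice, and Q appearing twice, giving (8)!/(2!·2!·2!) = 5040.

5040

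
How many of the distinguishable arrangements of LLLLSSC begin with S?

Fix S in the first position and arrange the remaining 6 letters.
Those 6 letters have L appearing 4 times, giving (6)!/(4!) = 30.

30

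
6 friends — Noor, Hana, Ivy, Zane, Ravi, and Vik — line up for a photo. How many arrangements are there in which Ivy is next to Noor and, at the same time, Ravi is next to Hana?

96

Treat {Ivy,Noor} as one block (2 orders) and {Ravi,Hana} as another (2 orders).
That leaves 4 units to arrange: 2 × 2 × 4! = 4 × 24 = 96.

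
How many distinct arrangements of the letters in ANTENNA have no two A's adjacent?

Total arrangements of ANTENNA: 7!/(3!·2!) = 420.
Arrangements with the A's together: treat AA as one letter, giving (6)!/(3!) = 120.
Hence 420 − 120 = 300.

300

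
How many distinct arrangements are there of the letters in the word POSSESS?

210

The 7 letters of POSSESS have repeats: S appearing 4 times.
The number of distinct arrangements is 7!/(4!) = 5040/24 = 210.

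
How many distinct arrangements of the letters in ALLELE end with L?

With the last slot taken by L, it remains to arrange the other 5 letters (ALELE).
Those 5 letters have E appearing twice and L appearing twice, giving (5)!/(2!·2!) = 30.

30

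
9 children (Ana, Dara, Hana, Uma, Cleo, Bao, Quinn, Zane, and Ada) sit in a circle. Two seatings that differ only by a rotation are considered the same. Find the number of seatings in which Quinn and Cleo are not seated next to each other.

30240

All circular seatings of 9 people number (8)! = 40320.
Seatings with Quinn beside Cleo: treat them as a block with 2 internal orders, giving 2 × (7)! = 10080.
Subtracting, 40320 − 10080 = 30240.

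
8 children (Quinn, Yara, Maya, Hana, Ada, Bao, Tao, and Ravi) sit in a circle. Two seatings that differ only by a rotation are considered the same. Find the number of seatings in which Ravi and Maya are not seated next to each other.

Without the restriction there are (7)! = 5040 seatings.
Those with Ravi next to Maya: fuse the pair into one unit and seat 7 units around a circle — 2·(6)! = 1440.
Subtracting, 5040 − 1440 = 3600.

3600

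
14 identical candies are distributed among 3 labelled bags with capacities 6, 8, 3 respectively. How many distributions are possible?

Without the upper bounds there are C(16,2) = 120 ways to split 14 among 3 bags.
Subtract solutions that violate a single cap (substitute x_i' = x_i − (cap_i+1)): x_1 ≥ 7 gives C(9,2) = 36; x_2 ≥ 9 gives C(7,2) = 21; x_3 ≥ 4 gives C(12,2) = 66. Together 123.
Add back pairs where two caps are both exceeded: 0 + 10 + 3 = 13.
By inclusion–exclusion the count is 120 − 123 + 13 = 10.

10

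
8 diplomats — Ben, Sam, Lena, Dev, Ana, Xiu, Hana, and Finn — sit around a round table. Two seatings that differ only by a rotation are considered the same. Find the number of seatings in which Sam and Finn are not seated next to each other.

3600

All circular seatings of 8 people number (7)! = 5040.
Seatings with Sam beside Finn: treat them as a block with 2 internal orders, giving 2 × (6)! = 1440.
Subtracting, 5040 − 1440 = 3600.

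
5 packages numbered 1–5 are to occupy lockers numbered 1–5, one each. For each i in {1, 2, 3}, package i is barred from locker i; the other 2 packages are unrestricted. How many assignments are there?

64

Let Aᵢ (for i ∈ {1, 2, 3}) be the placements that put package i in its forbidden locker. Any j of these fix j positions, leaving (5−j)! ways to fill the rest, and there are C(3,j) ways to pick which j.
By inclusion–exclusion, the number of valid placements is Σ_{j=0}^{3} (−1)^j C(3,j)·(5−j)!.
Computing: 120 − 72 + 18 − 2 = 64.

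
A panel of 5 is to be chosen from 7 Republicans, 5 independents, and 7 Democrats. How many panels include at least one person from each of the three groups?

With no constraint there are C(19,5) = 11628 possible selections.
Subtract selections that omit an entire group: no Republicans → C(12,5) = 792; no independents → C(14,5) = 2002; no Democrats → C(12,5) = 792.
Add back selections omitting two groups (i.e. drawn from a single group): C(7,5) + C(5,5) + C(7,5) = 43.
By inclusion–exclusion: 11628 − 3586 + 43 = 8085.

8085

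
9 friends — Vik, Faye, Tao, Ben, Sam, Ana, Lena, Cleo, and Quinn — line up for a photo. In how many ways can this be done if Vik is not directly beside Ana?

There are 9! = 362880 arrangements in all. If Vik and Ana are adjacent, merging them into one block gives 2·(8)! = 80640 arrangements.
Complementary counting: 362880 − 80640 = 282240.

282240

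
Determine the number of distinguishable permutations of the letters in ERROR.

20

Letter multiplicities in ERROR: E×1, O×1, R×3.
The number of distinct arrangements is 5!/(3!) = 120/6 = 20.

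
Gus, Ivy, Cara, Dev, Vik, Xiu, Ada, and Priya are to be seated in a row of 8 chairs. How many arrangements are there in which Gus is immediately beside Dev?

Treat {Gus, Dev} as a single unit. There are 7 units to order, and the pair itself can be ordered 2 ways.
That gives 2 × 7! = 2 × 5040 = 10080.

10080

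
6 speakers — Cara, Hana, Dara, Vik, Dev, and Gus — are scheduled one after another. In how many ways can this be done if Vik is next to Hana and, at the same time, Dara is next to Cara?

Treat {Vik,Hana} as one block (2 orders) and {Dara,Cara} as another (2 orders).
That leaves 4 units to arrange: 2 × 2 × 4! = 4 × 24 = 96.

96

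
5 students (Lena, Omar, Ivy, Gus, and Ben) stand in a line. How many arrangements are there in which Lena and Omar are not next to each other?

72

Of the 5! = 120 arrangements, those with Lena and Omar adjacent number 2 × 4! = 48 (treat the pair as a block with 2 internal orders).
So 120 − 48 = 72 arrangements keep them apart.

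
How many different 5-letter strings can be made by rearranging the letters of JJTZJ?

The 5 letters of JJTZJ have repeats: J appearing 3 times.
The number of distinct arrangements is 5!/(3!) = 120/6 = 20.

20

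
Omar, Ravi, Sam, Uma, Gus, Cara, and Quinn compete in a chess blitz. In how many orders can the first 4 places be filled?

This is an ordered selection of 4 from 7: P(7,4).
That gives 7 × 6 × 5 × 4 = 840.

840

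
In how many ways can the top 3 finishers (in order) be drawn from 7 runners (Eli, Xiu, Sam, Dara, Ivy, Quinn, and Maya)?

There are 7 choices for 1st place, 6 for 2nd, and 5 for 3rd.
That gives 7 × 6 × 5 = 210.

210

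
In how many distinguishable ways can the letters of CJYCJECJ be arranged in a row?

1120

Letter multiplicities in CJYCJECJ: C×3, E×1, J×3, Y×1.
So there are 8! / (3!·3!) = 1120 distinguishable arrangements.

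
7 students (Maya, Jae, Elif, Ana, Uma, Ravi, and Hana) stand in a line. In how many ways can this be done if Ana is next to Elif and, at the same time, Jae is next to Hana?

480

Treat {Ana,Elif} as one block (2 orders) and {Jae,Hana} as another (2 orders).
That leaves 5 units to arrange: 2 × 2 × 5! = 4 × 120 = 480.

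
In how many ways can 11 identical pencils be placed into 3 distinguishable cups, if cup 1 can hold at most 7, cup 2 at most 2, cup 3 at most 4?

6

Ignoring the caps, the number of non-negative solutions to x_1+…+x_3 = 11 is C(13,2) = 78.
Subtract solutions that violate a single cap (substitute x_i' = x_i − (cap_i+1)): x_1 ≥ 8 gives C(5,2) = 10; x_2 ≥ 3 gives C(10,2) = 45; x_3 ≥ 5 gives C(8,2) = 28. Together 83.
Add back pairs where two caps are both exceeded: 1 + 0 + 10 = 11.
By inclusion–exclusion the count is 78 − 83 + 11 = 6.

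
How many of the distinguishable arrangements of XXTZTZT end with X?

Fix X in the last position and arrange the remaining 6 letters.
Those 6 letters have T appearing 3 times and Z appearing twice, giving (6)!/(3!·2!) = 60.

60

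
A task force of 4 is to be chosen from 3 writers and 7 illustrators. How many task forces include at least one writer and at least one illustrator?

With no constraint there are C(10,4) = 210 possible selections.
Subtract selections that omit an entire group: no writers → C(7,4) = 35; no illustrators → C(3,4) = 0.
Both groups omitted at once is impossible, so 210 − 35 = 175.

175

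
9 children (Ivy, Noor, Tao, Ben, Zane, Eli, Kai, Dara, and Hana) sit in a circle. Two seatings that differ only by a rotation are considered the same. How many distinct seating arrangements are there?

Seat Ivy anywhere (absorbing the rotational symmetry), then permute the other 8: (8)! = 40320.

40320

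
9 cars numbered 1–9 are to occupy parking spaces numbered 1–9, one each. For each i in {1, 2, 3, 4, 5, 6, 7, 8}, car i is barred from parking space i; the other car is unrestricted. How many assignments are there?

148329

Let Aᵢ (for 1 ≤ i ≤ 8) be the placements that put car i in its forbidden parking space. Any j of these fix j positions, leaving (9−j)! ways to fill the rest, and there are C(8,j) ways to pick which j.
By inclusion–exclusion, the number of valid placements is Σ_{j=0}^{8} (−1)^j C(8,j)·(9−j)!.
Computing: 362880 − 322560 + 141120 − 40320 + 8400 − 1344 + 168 − 16 + 1 = 148329.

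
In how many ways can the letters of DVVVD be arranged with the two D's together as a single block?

4

Treat the 2 copies of D as a single block. The multiset to arrange is then {DD, V, V, V}, 4 items in all.
That gives (4)!/(3!) = 4 arrangements.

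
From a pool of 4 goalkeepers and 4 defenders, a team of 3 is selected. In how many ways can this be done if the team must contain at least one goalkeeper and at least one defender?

Unrestricted: C(8,3) = 56 ways to pick any 3 of the 8.
Subtract selections that omit an entire group: no goalkeepers → C(4,3) = 4; no defenders → C(4,3) = 4.
Both groups omitted at once is impossible, so 56 − 8 = 48.

48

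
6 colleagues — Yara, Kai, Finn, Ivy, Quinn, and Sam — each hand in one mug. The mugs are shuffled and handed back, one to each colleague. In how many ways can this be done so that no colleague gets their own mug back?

Let Aᵢ be the assignments in which colleague i gets their own mug. We want the size of the complement of A₁∪…∪A_6.
By inclusion–exclusion this is Σ_{j=0}^{6} (−1)^j C(6,j)·(6−j)!.
Computing: 720 − 720 + 360 − 120 + 30 − 6 + 1 = 265.

265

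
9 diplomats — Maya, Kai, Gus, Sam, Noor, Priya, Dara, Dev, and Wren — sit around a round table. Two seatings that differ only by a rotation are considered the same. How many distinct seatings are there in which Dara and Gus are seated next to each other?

10080

Treat {Dara, Gus} as one unit (2 internal orders) and seat the resulting 8 units around the table: (7)! circular arrangements.
So 2 × (7)! = 2 × 5040 = 10080.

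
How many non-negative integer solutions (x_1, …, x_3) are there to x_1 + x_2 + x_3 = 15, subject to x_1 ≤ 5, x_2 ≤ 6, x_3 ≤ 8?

Ignoring the caps, the number of non-negative solutions to x_1+…+x_3 = 15 is C(17,2) = 136.
Subtract solutions that violate a single cap (substitute x_i' = x_i − (cap_i+1)): x_1 ≥ 6 gives C(11,2) = 55; x_2 ≥ 7 gives C(10,2) = 45; x_3 ≥ 9 gives C(8,2) = 28. Together 128.
Add back pairs where two caps are both exceeded: 6 + 1 + 0 = 7.
By inclusion–exclusion the count is 136 − 128 + 7 = 15.

15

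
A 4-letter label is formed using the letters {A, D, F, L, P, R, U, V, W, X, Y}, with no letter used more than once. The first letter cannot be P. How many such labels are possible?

The first letter has 11−1 = 10 choices (anything except P).
The remaining 3 letters are filled from the other 10 symbols without repetition: 10 × 9 × 8 = 720.
Total: 10 × 720 = 7200.

7200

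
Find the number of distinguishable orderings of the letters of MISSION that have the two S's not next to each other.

900

Total arrangements of MISSION: 7!/(2!·2!) = 1260.
If the two S's are adjacent, glue them into one block, leaving 6 items to arrange: (6)!/(2!) = 360 ways.
Hence 1260 − 360 = 900.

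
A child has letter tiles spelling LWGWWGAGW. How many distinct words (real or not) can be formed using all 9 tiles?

LWGWWGAGW has 9 letters with G appearing 3 times and W appearing 4 times.
So there are 9! / (4!·3!) = 2520 distinguishable arrangements.

2520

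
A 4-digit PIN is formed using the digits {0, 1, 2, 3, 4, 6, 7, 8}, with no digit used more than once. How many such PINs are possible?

Choose and order 4 of the 8 symbols: the first digit has 8 options, the next 7, then 6, 5.
8 × 7 × 6 × 5 = 1680.

1680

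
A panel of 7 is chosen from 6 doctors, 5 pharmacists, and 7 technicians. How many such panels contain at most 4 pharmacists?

Split by how many pharmacists are chosen (0 through 4).
Sum: C(5,0)·C(13,7) + C(5,1)·C(13,6) + C(5,2)·C(13,5) + C(5,3)·C(13,4) + C(5,4)·C(13,3) = 1716 + 8580 + 12870 + 7150 + 1430 = 31746.

31746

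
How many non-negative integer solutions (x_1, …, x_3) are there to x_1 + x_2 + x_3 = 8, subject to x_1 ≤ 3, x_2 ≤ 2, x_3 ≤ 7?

11

Without the upper bounds there are C(10,2) = 45 ways to split 8 among 3 variables.
Subtract solutions that violate a single cap (substitute x_i' = x_i − (cap_i+1)): x_1 ≥ 4 gives C(6,2) = 15; x_2 ≥ 3 gives C(7,2) = 21; x_3 ≥ 8 gives C(2,2) = 1. Together 37.
Add back pairs where two caps are both exceeded: 3 + 0 + 0 = 3.
By inclusion–exclusion the count is 45 − 37 + 3 = 11.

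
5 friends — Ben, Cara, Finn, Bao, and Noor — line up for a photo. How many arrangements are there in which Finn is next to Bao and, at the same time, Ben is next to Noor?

24

Treat {Finn,Bao} as one block (2 orders) and {Ben,Noor} as another (2 orders).
That leaves 3 units to arrange: 2 × 2 × 3! = 4 × 6 = 24.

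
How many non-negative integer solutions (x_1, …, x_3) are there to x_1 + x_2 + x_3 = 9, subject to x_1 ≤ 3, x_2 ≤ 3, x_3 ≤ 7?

Ignoring the caps, the number of non-negative solutions to x_1+…+x_3 = 9 is C(11,2) = 55.
Subtract solutions that violate a single cap (substitute x_i' = x_i − (cap_i+1)): x_1 ≥ 4 gives C(7,2) = 21; x_2 ≥ 4 gives C(7,2) = 21; x_3 ≥ 8 gives C(3,2) = 3. Together 45.
Add back pairs where two caps are both exceeded: 3 + 0 + 0 = 3.
By inclusion–exclusion the count is 55 − 45 + 3 = 13.

13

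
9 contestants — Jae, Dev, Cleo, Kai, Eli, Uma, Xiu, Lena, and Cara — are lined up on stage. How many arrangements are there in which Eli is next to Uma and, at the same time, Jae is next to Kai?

Treat {Eli,Uma} as one block (2 orders) and {Jae,Kai} as another (2 orders).
That leaves 7 units to arrange: 2 × 2 × 7! = 4 × 5040 = 20160.

20160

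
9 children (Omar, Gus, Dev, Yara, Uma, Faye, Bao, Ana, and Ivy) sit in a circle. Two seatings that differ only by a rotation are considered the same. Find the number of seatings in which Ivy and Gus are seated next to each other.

Treat {Ivy, Gus} as one unit (2 internal orders) and seat the resulting 8 units around the table: (7)! circular arrangements.
So 2 × (7)! = 2 × 5040 = 10080.

10080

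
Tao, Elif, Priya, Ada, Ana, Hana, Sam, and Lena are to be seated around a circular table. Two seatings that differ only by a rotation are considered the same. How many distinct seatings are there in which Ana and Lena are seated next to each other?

Glue Ana and Lena into a block (2 internal orders). Seating 7 units around a circle gives (6)! arrangements.
So 2 × (6)! = 2 × 720 = 1440.

1440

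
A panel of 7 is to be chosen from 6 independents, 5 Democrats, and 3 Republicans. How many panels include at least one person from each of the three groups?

3058

Unrestricted: C(14,7) = 3432 ways to pick any 7 of the 14.
Selections missing a whole group: no independents → C(8,7) = 8; no Democrats → C(9,7) = 36; no Republicans → C(11,7) = 330.
Add back selections omitting two groups (i.e. drawn from a single group): C(6,7) + C(5,7) + C(3,7) = 0.
By inclusion–exclusion: 3432 − 374 + 0 = 3058.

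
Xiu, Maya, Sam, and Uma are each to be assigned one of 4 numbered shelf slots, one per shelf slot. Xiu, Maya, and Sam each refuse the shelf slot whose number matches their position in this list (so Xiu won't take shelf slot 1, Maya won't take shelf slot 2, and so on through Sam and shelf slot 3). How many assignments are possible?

11

Let Aᵢ (for i ∈ {1, 2, 3}) be the placements that put person i in their forbidden shelf slot. Any j of these fix j positions, leaving (4−j)! ways to fill the rest, and there are C(3,j) ways to pick which j.
By inclusion–exclusion, the number of valid placements is Σ_{j=0}^{3} (−1)^j C(3,j)·(4−j)!.
Computing: 24 − 18 + 6 − 1 = 11.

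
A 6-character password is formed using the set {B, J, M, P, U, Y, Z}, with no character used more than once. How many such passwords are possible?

5040

Choose and order 6 of the 7 symbols: the first character has 7 options, the next 6, and so on down to 2.
That product is 7 × 6 × 5 × 4 × 3 × 2 = 5040.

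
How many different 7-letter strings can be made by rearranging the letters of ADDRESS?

1260

ADDRESS has 7 letters with D appearing twice and S appearing twice.
Dividing 7! = 5040 by 2!·2! = 4 for the repeated letters gives 1260.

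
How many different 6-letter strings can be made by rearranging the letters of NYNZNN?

30

The 6 letters of NYNZNN have repeats: N appearing 4 times.
So there are 6! / (4!) = 30 distinguishable arrangements.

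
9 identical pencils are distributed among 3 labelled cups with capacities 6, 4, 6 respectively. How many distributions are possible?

28

By stars and bars, unrestricted non-negative solutions to x_1+…+x_3 = 9 number C(9+2,2) = 55.
Subtract solutions that violate a single cap (substitute x_i' = x_i − (cap_i+1)): x_1 ≥ 7 gives C(4,2) = 6; x_2 ≥ 5 gives C(6,2) = 15; x_3 ≥ 7 gives C(4,2) = 6. Together 27.
No two caps can be exceeded simultaneously, so the pair terms are all 0.
By inclusion–exclusion the count is 55 − 27 + 0 = 28.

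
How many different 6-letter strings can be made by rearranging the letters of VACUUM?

360

Letter multiplicities in VACUUM: A×1, C×1, M×1, U×2, V×1.
So there are 6! / (2!) = 360 distinguishable arrangements.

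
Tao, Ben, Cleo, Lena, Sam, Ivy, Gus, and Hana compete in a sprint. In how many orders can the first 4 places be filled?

1680

There are 8 choices for 1st place, 7 for 2nd, and so on down to 5 for position 4.
That gives 8 × 7 × 6 × 5 = 1680.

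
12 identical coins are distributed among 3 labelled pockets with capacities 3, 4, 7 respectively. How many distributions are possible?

6

Ignoring the caps, the number of non-negative solutions to x_1+…+x_3 = 12 is C(14,2) = 91.
Subtract solutions that violate a single cap (substitute x_i' = x_i − (cap_i+1)): x_1 ≥ 4 gives C(10,2) = 45; x_2 ≥ 5 gives C(9,2) = 36; x_3 ≥ 8 gives C(6,2) = 15. Together 96.
Add back pairs where two caps are both exceeded: 10 + 1 + 0 = 11.
By inclusion–exclusion the count is 91 − 96 + 11 = 6.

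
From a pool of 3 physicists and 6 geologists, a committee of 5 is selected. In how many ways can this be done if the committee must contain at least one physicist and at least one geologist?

With no constraint there are C(9,5) = 126 possible selections.
Subtract selections that omit an entire group: no physicists → C(6,5) = 6; no geologists → C(3,5) = 0.
Both groups omitted at once is impossible, so 126 − 6 = 120.

120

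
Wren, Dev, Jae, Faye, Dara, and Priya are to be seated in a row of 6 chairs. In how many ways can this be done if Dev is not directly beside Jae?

There are 6! = 720 arrangements in all. If Dev and Jae are adjacent, merging them into one block gives 2·(5)! = 240 arrangements.
So 720 − 240 = 480 arrangements keep them apart.

480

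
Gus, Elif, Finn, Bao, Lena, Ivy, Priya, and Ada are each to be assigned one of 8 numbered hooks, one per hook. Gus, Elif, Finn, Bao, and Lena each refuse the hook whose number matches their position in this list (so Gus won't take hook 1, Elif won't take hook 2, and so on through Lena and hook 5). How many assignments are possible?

21234

Let Aᵢ (for 1 ≤ i ≤ 5) be the placements that put person i in their forbidden hook. Any j of these fix j positions, leaving (8−j)! ways to fill the rest, and there are C(5,j) ways to pick which j.
By inclusion–exclusion, the number of valid placements is Σ_{j=0}^{5} (−1)^j C(5,j)·(8−j)!.
Computing: 40320 − 25200 + 7200 − 1200 + 120 − 6 = 21234.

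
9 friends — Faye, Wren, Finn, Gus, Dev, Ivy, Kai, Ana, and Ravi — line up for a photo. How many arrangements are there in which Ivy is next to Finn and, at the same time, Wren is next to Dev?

20160

Treat {Ivy,Finn} as one block (2 orders) and {Wren,Dev} as another (2 orders).
That leaves 7 units to arrange: 2 × 2 × 7! = 4 × 5040 = 20160.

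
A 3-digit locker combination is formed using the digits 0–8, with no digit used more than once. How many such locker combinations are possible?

504

Choose and order 3 of the 9 symbols: the first digit has 9 options, the next 8, then 7.
That product is 9 × 8 × 7 = 504.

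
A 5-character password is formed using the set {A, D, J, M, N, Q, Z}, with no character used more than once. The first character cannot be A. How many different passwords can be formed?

2160

The first character has 7−1 = 6 choices (anything except A).
The remaining 4 characters are filled from the other 6 symbols without repetition: 6 × 5 × 4 × 3 = 360.
Total: 6 × 360 = 2160.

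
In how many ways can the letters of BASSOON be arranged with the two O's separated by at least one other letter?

900

There are 7!/(2!·2!) = 1260 arrangements of BASSOON in total.
If the two O's are adjacent, glue them into one block, leaving 6 items to arrange: (6)!/(2!) = 360 ways.
Hence 1260 − 360 = 900.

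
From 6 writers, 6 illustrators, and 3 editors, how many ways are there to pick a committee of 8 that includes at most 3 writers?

4005

Split by how many writers are chosen (0 through 3).
Sum: C(6,0)·C(9,8) + C(6,1)·C(9,7) + C(6,2)·C(9,6) + C(6,3)·C(9,5) = 9 + 216 + 1260 + 2520 = 4005.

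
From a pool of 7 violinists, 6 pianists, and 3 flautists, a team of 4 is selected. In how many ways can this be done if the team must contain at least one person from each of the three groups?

819

Total 4-person selections from all 16: C(16,4) = 1820.
Selections missing a whole group: no violinists → C(9,4) = 126; no pianists → C(10,4) = 210; no flautists → C(13,4) = 715.
Add back selections omitting two groups (i.e. drawn from a single group): C(7,4) + C(6,4) + C(3,4) = 50.
By inclusion–exclusion: 1820 − 1051 + 50 = 819.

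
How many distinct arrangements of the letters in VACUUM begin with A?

With the first slot taken by A, it remains to arrange the other 5 letters (VCUUM).
Those 5 letters have U appearing twice, giving (5)!/(2!) = 60.

60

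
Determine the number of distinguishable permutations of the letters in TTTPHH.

60

The 6 letters of TTTPHH have repeats: H appearing twice and T appearing 3 times.
The number of distinct arrangements is 6!/(3!·2!) = 720/12 = 60.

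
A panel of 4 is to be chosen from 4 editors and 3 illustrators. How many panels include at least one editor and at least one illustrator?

Total 4-person selections from all 7: C(7,4) = 35.
Selections missing a whole group: no editors → C(3,4) = 0; no illustrators → C(4,4) = 1.
Both groups omitted at once is impossible, so 35 − 1 = 34.

34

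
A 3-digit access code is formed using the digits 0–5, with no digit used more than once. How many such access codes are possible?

120

This is a permutation of 3 out of 6: P(6,3) = 6!/3!.
6 × 5 × 4 = 120.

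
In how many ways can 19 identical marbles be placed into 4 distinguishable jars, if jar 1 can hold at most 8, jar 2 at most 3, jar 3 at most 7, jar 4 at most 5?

34

Without the upper bounds there are C(22,3) = 1540 ways to split 19 among 4 jars.
Subtract solutions that violate a single cap (substitute x_i' = x_i − (cap_i+1)): x_1 ≥ 9 gives C(13,3) = 286; x_2 ≥ 4 gives C(18,3) = 816; x_3 ≥ 8 gives C(14,3) = 364; x_4 ≥ 6 gives C(16,3) = 560. Together 2026.
Add back pairs where two caps are both exceeded: 84 + 10 + 35 + 120 + 220 + 56 = 525.
Subtract triples: 0 + 1 + 0 + 4 = 5.
By inclusion–exclusion the count is 1540 − 2026 + 525 − 5 = 34.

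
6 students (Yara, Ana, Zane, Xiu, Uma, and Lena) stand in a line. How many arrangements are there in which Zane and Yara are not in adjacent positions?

There are 6! = 720 arrangements in all. If Zane and Yara are adjacent, merging them into one block gives 2·(5)! = 240 arrangements.
Complementary counting: 720 − 240 = 480.

480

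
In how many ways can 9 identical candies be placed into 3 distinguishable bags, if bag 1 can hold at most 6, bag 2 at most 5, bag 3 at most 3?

Ignoring the caps, the number of non-negative solutions to x_1+…+x_3 = 9 is C(11,2) = 55.
Subtract solutions that violate a single cap (substitute x_i' = x_i − (cap_i+1)): x_1 ≥ 7 gives C(4,2) = 6; x_2 ≥ 6 gives C(5,2) = 10; x_3 ≥ 4 gives C(7,2) = 21. Together 37.
No two caps can be exceeded simultaneously, so the pair terms are all 0.
By inclusion–exclusion the count is 55 − 37 + 0 = 18.

18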